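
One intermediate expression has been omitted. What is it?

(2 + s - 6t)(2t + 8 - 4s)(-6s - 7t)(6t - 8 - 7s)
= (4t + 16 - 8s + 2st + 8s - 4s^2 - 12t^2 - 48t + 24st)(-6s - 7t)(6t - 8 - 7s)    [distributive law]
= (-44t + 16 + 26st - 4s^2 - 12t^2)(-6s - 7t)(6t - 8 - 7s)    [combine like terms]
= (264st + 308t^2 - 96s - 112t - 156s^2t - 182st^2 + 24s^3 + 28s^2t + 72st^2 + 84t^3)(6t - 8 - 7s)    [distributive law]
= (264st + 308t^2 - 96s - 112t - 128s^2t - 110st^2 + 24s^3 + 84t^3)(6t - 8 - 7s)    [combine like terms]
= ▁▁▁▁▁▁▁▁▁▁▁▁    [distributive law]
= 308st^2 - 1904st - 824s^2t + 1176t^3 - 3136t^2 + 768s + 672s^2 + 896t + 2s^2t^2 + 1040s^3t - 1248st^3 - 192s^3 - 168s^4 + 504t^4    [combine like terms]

After distributive law, the bracketed line is:

1584st^2 - 2112st - 1848s^2t + 1848t^3 - 2464t^2 - 2156st^2 - 576st + 768s + 672s^2 - 672t^2 + 896t + 784st - 768s^2t^2 + 1024s^2t + 896s^3t - 660st^3 + 880st^2 + 770s^2t^2 + 144s^3t - 192s^3 - 168s^4 + 504t^4 - 672t^3 - 588st^3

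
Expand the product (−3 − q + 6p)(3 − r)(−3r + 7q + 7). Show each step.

(−3 − q + 6p)(3 − r)(−3r + 7q + 7)
= (−9 + 3r − 3q + qr + 18p − 6pr)(−3r + 7q + 7)    [distributive law]
= 27r − 63q − 63 − 9r^2 + 21qr + 21r + 9qr − 21q^2 − 21q − 3qr^2 + 7q^2r + 7qr − 54pr + 126pq + 126p + 18pr^2 − 42pqr − 42pr    [distributive law]
= 48r − 84q − 63 − 9r^2 + 37qr − 21q^2 − 3qr^2 + 7q^2r − 96pr + 126pq + 126p + 18pr^2 − 42pqr    [combine like terms]

48r − 84q − 63 − 9r^2 + 37qr − 21q^2 − 3qr^2 + 7q^2r − 96pr + 126pq + 126p + 18pr^2 − 42pqr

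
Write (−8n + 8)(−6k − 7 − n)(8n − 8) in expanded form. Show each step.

384kn^2 − 768kn + 320n^2 − 832n + 64n^3 + 384k + 448

(−8n + 8)(−6k − 7 − n)(8n − 8)
= (48kn + 56n + 8n^2 − 48k − 56 − 8n)(8n − 8)    [distributive law]
= (48kn + 48n + 8n^2 − 48k − 56)(8n − 8)    [combine like terms]
= 384kn^2 − 384kn + 384n^2 − 384n + 64n^3 − 64n^2 − 384kn + 384k − 448n + 448    [distributive law]
= 384kn^2 − 768kn + 320n^2 − 832n + 64n^3 + 384k + 448    [combine like terms]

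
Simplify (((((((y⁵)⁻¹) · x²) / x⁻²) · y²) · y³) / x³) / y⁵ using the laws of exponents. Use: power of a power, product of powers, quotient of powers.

xy⁻⁵

(((((((y⁵)⁻¹) · x²) / x⁻²) · y²) · y³) / x³) / y⁵
= (((((y⁻⁵ · x²) / x⁻²) · y²) · y³) / x³) / y⁵    [power of a power]
= xy⁻⁵    [quotient of powers; product of powers]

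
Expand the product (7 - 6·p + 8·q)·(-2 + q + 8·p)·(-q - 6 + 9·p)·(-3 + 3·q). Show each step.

48·q + 321·q^2 - 252 + 1602·p - 111·p·q - 93·q^3 - 1533·p·q^2 - 2700·p^2 + 990·p^2·q + 42·p·q^3 + 1710·p^2·q^2 + 1296·p^3 - 1296·p^3·q - 24·q^4

(7 - 6·p + 8·q)·(-2 + q + 8·p)·(-q - 6 + 9·p)·(-3 + 3·q)
= (-14 + 7·q + 56·p + 12·p - 6·p·q - 48·p^2 - 16·q + 8·q^2 + 64·p·q)·(-q - 6 + 9·p)·(-3 + 3·q)    [distributive law]
= (-14 - 9·q + 68·p + 58·p·q - 48·p^2 + 8·q^2)·(-q - 6 + 9·p)·(-3 + 3·q)    [combine like terms]
= (14·q + 84 - 126·p + 9·q^2 + 54·q - 81·p·q - 68·p·q - 408·p + 612·p^2 - 58·p·q^2 - 348·p·q + 522·p^2·q + 48·p^2·q + 288·p^2 - 432·p^3 - 8·q^3 - 48·q^2 + 72·p·q^2)·(-3 + 3·q)    [distributive law]
= (68·q + 84 - 534·p - 39·q^2 - 497·p·q + 900·p^2 + 14·p·q^2 + 570·p^2·q - 432·p^3 - 8·q^3)·(-3 + 3·q)    [combine like terms]
= -204·q + 204·q^2 - 252 + 252·q + 1602·p - 1602·p·q + 117·q^2 - 117·q^3 + 1491·p·q - 1491·p·q^2 - 2700·p^2 + 2700·p^2·q - 42·p·q^2 + 42·p·q^3 - 1710·p^2·q + 1710·p^2·q^2 + 1296·p^3 - 1296·p^3·q + 24·q^3 - 24·q^4    [distributive law]
= 48·q + 321·q^2 - 252 + 1602·p - 111·p·q - 93·q^3 - 1533·p·q^2 - 2700·p^2 + 990·p^2·q + 42·p·q^3 + 1710·p^2·q^2 + 1296·p^3 - 1296·p^3·q - 24·q^4    [combine like terms]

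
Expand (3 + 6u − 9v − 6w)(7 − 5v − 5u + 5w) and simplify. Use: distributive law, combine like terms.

21 − 78v + 27u − 27w + 15uv − 30u^2 + 60uw + 45v^2 − 15vw − 30w^2

(3 + 6u − 9v − 6w)(7 − 5v − 5u + 5w)
= 21 − 15v − 15u + 15w + 42u − 30uv − 30u^2 + 30uw − 63v + 45v^2 + 45uv − 45vw − 42w + 30vw + 30uw − 30w^2    [distributive law]
= 21 − 78v + 27u − 27w + 15uv − 30u^2 + 60uw + 45v^2 − 15vw − 30w^2    [combine like terms]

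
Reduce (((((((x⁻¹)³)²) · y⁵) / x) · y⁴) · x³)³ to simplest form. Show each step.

x⁻¹²y²⁷

(((((((x⁻¹)³)²) · y⁵) / x) · y⁴) · x³)³
= (((((((x⁻¹)³)²) · y⁵) / x) · y⁴)³) · ((x³)³)    [power of a product]
= (((((((x⁻¹)³)²) · y⁵) / x)³) · ((y⁴)³)) · ((x³)³)    [power of a product]
= (((((((x⁻¹)³)²) · y⁵)³) / (x³)) · ((y⁴)³)) · ((x³)³)    [power of a quotient]
= (((((((x⁻¹)³)²)³) · ((y⁵)³)) / (x³)) · ((y⁴)³)) · ((x³)³)    [power of a product]
= ((((((x⁻¹)³)⁶) · ((y⁵)³)) / (x³)) · ((y⁴)³)) · ((x³)³)    [power of a power]
= (((((x⁻¹)¹⁸) · ((y⁵)³)) / (x³)) · ((y⁴)³)) · ((x³)³)    [power of a power]
= (((x⁻¹⁸ · ((y⁵)³)) / (x³)) · ((y⁴)³)) · ((x³)³)    [power of a power]
= (((x⁻¹⁸ · y¹⁵) / (x³)) · ((y⁴)³)) · ((x³)³)    [power of a power]
= (((x⁻¹⁸ · y¹⁵) / x³) · y¹²) · ((x³)³)    [power of a power]
= (((x⁻¹⁸ · y¹⁵) / x³) · y¹²) · x⁹    [power of a power]
= x⁻¹²y²⁷    [quotient of powers; product of powers]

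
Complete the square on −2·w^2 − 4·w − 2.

−2(w + 1)^2

−2·w^2 − 4·w − 2
= −2(w^2 + 2·w) − 2    [factor out -2 from the w-terms]
= −2(w^2 + 2·w + 1 − 1) − 2    [add and subtract 1 inside the bracket]
= −2(w + 1)^2 + 2 − 2    [perfect-square identity]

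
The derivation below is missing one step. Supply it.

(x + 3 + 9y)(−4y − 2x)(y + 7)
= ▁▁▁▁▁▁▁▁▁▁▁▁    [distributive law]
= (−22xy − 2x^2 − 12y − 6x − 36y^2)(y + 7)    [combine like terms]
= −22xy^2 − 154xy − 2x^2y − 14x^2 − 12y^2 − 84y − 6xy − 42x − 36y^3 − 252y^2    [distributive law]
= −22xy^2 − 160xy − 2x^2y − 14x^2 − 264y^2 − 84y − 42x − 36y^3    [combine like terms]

Applying distributive law to the line above:

(−4xy − 2x^2 − 12y − 6x − 36y^2 − 18xy)(y + 7)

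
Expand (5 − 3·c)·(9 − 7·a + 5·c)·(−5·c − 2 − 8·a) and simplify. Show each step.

−221·c − 90 − 290·a + 149·a·c + 280·a² + 40·c² + 15·a·c² − 168·a²·c + 75·c³

(5 − 3·c)·(9 − 7·a + 5·c)·(−5·c − 2 − 8·a)
= (45 − 35·a + 25·c − 27·c + 21·a·c − 15·c²)·(−5·c − 2 − 8·a)    [distributive law]
= (45 − 35·a − 2·c + 21·a·c − 15·c²)·(−5·c − 2 − 8·a)    [combine like terms]
= −225·c − 90 − 360·a + 175·a·c + 70·a + 280·a² + 10·c² + 4·c + 16·a·c − 105·a·c² − 42·a·c − 168·a²·c + 75·c³ + 30·c² + 120·a·c²    [distributive law]
= −221·c − 90 − 290·a + 149·a·c + 280·a² + 40·c² + 15·a·c² − 168·a²·c + 75·c³    [combine like terms]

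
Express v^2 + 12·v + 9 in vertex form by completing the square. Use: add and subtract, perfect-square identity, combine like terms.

v^2 + 12·v + 9
= v^2 + 12·v + 36 - 36 + 9    [add and subtract 36]
= (v + 6)^2 - 36 + 9    [perfect-square identity]
= (v + 6)^2 - 27    [combine constants]

(v + 6)^2 - 27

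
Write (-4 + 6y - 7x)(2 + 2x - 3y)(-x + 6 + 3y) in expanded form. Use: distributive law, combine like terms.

-124x - 48 + 120y - 62x^2 + 108xy - 36y^2 - 75x^2y + 117xy^2 - 54y^3 + 14x^3

(-4 + 6y - 7x)(2 + 2x - 3y)(-x + 6 + 3y)
= (-8 - 8x + 12y + 12y + 12xy - 18y^2 - 14x - 14x^2 + 21xy)(-x + 6 + 3y)    [distributive law]
= (-8 - 22x + 24y + 33xy - 18y^2 - 14x^2)(-x + 6 + 3y)    [combine like terms]
= 8x - 48 - 24y + 22x^2 - 132x - 66xy - 24xy + 144y + 72y^2 - 33x^2y + 198xy + 99xy^2 + 18xy^2 - 108y^2 - 54y^3 + 14x^3 - 84x^2 - 42x^2y    [distributive law]
= -124x - 48 + 120y - 62x^2 + 108xy - 36y^2 - 75x^2y + 117xy^2 - 54y^3 + 14x^3    [combine like terms]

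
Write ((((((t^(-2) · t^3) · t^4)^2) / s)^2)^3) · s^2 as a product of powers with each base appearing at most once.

((((((t^(-2) · t^3) · t^4)^2) / s)^2)^3) · s^2
= (((((t^(-2) · t^3) · t^4)^2) / s)^6) · s^2    [power of a power]
= (((((t^(-2) · t^3) · t^4)^2)^6) / (s^6)) · s^2    [power of a quotient]
= ((((t^(-2) · t^3) · t^4)^12) / (s^6)) · s^2    [power of a power]
= ((((t^(-2) · t^3)^12) · ((t^4)^12)) / (s^6)) · s^2    [power of a product]
= (((((t^(-2))^12) · ((t^3)^12)) · ((t^4)^12)) / (s^6)) · s^2    [power of a product]
= (((t^(-24) · ((t^3)^12)) · ((t^4)^12)) / (s^6)) · s^2    [power of a power]
= (((t^(-24) · t^36) · ((t^4)^12)) / (s^6)) · s^2    [power of a power]
= ((t^12 · ((t^4)^12)) / (s^6)) · s^2    [product of powers]
= ((t^12 · t^48) / (s^6)) · s^2    [power of a power]
= (t^60 / (s^6)) · s^2    [product of powers]
= s^(-4)t^60    [quotient of powers]

s^(-4)t^60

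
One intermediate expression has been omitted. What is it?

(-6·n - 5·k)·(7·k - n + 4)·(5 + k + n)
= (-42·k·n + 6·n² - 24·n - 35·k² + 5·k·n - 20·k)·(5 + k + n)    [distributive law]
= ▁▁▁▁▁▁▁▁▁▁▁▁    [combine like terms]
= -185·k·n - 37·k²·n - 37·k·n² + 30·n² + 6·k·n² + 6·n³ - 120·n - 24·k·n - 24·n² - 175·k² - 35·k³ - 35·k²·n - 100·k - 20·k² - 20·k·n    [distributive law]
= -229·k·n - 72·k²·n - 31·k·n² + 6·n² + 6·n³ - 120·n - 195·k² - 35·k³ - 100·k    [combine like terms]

After combine like terms, the bracketed line is:

(-37·k·n + 6·n² - 24·n - 35·k² - 20·k)·(5 + k + n)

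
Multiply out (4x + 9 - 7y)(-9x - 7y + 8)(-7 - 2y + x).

203x^2 + 107x^2y - 36x^3 - 266xy - 21xy^2 + 415x + 689y - 105y^2 - 504 - 98y^3

(4x + 9 - 7y)(-9x - 7y + 8)(-7 - 2y + x)
= (-36x^2 - 28xy + 32x - 81x - 63y + 72 + 63xy + 49y^2 - 56y)(-7 - 2y + x)    [distributive law]
= (-36x^2 + 35xy - 49x - 119y + 72 + 49y^2)(-7 - 2y + x)    [combine like terms]
= 252x^2 + 72x^2y - 36x^3 - 245xy - 70xy^2 + 35x^2y + 343x + 98xy - 49x^2 + 833y + 238y^2 - 119xy - 504 - 144y + 72x - 343y^2 - 98y^3 + 49xy^2    [distributive law]
= 203x^2 + 107x^2y - 36x^3 - 266xy - 21xy^2 + 415x + 689y - 105y^2 - 504 - 98y^3    [combine like terms]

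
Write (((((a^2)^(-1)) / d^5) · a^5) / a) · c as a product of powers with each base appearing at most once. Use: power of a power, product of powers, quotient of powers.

(((((a^2)^(-1)) / d^5) · a^5) / a) · c
= (((a^(-2) / d^5) · a^5) / a) · c    [power of a power]
= a^2cd^(-5)    [quotient of powers; product of powers]

a^2cd^(-5)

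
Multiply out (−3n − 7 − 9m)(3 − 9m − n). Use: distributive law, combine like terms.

−2n + 36mn + 3n² − 21 + 36m + 81m²

(−3n − 7 − 9m)(3 − 9m − n)
= −9n + 27mn + 3n² − 21 + 63m + 7n − 27m + 81m² + 9mn    [distributive law]
= −2n + 36mn + 3n² − 21 + 36m + 81m²    [combine like terms]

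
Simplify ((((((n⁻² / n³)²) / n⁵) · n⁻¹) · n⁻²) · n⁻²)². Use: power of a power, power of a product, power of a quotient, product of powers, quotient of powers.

((((((n⁻² / n³)²) / n⁵) · n⁻¹) · n⁻²) · n⁻²)²
= ((((((n⁻² / n³)²) / n⁵) · n⁻¹) · n⁻²)²) · ((n⁻²)²)    [power of a product]
= ((((((n⁻² / n³)²) / n⁵) · n⁻¹)²) · ((n⁻²)²)) · ((n⁻²)²)    [power of a product]
= ((((((n⁻² / n³)²) / n⁵)²) · ((n⁻¹)²)) · ((n⁻²)²)) · ((n⁻²)²)    [power of a product]
= ((((((n⁻² / n³)²)²) / ((n⁵)²)) · ((n⁻¹)²)) · ((n⁻²)²)) · ((n⁻²)²)    [power of a quotient]
= (((((n⁻² / n³)⁴) / ((n⁵)²)) · ((n⁻¹)²)) · ((n⁻²)²)) · ((n⁻²)²)    [power of a power]
= ((((((n⁻²)⁴) / ((n³)⁴)) / ((n⁵)²)) · ((n⁻¹)²)) · ((n⁻²)²)) · ((n⁻²)²)    [power of a quotient]
= ((((n⁻⁸ / ((n³)⁴)) / ((n⁵)²)) · ((n⁻¹)²)) · ((n⁻²)²)) · ((n⁻²)²)    [power of a power]
= ((((n⁻⁸ / n¹²) / ((n⁵)²)) · ((n⁻¹)²)) · ((n⁻²)²)) · ((n⁻²)²)    [power of a power]
= (((n⁻²⁰ / ((n⁵)²)) · ((n⁻¹)²)) · ((n⁻²)²)) · ((n⁻²)²)    [quotient of powers]
= (((n⁻²⁰ / n¹⁰) · ((n⁻¹)²)) · ((n⁻²)²)) · ((n⁻²)²)    [power of a power]
= ((n⁻³⁰ · ((n⁻¹)²)) · ((n⁻²)²)) · ((n⁻²)²)    [quotient of powers]
= ((n⁻³⁰ · n⁻²) · ((n⁻²)²)) · ((n⁻²)²)    [power of a power]
= (n⁻³² · ((n⁻²)²)) · ((n⁻²)²)    [product of powers]
= (n⁻³² · n⁻⁴) · ((n⁻²)²)    [power of a power]
= n⁻³⁶ · ((n⁻²)²)    [product of powers]
= n⁻³⁶ · n⁻⁴    [power of a power]
= n⁻⁴⁰    [product of powers]

n⁻⁴⁰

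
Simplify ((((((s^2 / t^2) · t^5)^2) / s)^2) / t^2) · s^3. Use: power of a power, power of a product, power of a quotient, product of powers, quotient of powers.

s^9t^10

((((((s^2 / t^2) · t^5)^2) / s)^2) / t^2) · s^3
= ((((((s^2 / t^2) · t^5)^2)^2) / (s^2)) / t^2) · s^3    [power of a quotient]
= (((((s^2 / t^2) · t^5)^4) / (s^2)) / t^2) · s^3    [power of a power]
= (((((s^2 / t^2)^4) · ((t^5)^4)) / (s^2)) / t^2) · s^3    [power of a product]
= ((((((s^2)^4) / ((t^2)^4)) · ((t^5)^4)) / (s^2)) / t^2) · s^3    [power of a quotient]
= ((((s^8 / ((t^2)^4)) · ((t^5)^4)) / (s^2)) / t^2) · s^3    [power of a power]
= ((((s^8 / t^8) · ((t^5)^4)) / (s^2)) / t^2) · s^3    [power of a power]
= ((((s^8 / t^8) · t^20) / (s^2)) / t^2) · s^3    [power of a power]
= s^9t^10    [quotient of powers; product of powers]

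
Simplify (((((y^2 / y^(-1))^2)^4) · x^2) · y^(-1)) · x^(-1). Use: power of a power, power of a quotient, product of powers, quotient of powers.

(((((y^2 / y^(-1))^2)^4) · x^2) · y^(-1)) · x^(-1)
= ((((y^2 / y^(-1))^8) · x^2) · y^(-1)) · x^(-1)    [power of a power]
= (((((y^2)^8) / ((y^(-1))^8)) · x^2) · y^(-1)) · x^(-1)    [power of a quotient]
= (((y^16 / ((y^(-1))^8)) · x^2) · y^(-1)) · x^(-1)    [power of a power]
= (((y^16 / y^(-8)) · x^2) · y^(-1)) · x^(-1)    [power of a power]
= ((y^24 · x^2) · y^(-1)) · x^(-1)    [quotient of powers]
= xy^23    [product of powers]

xy^23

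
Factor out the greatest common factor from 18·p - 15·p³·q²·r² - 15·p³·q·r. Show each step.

18·p - 15·p³·q²·r² - 15·p³·q·r
= 3(6·p - 5·p³·q²·r² - 5·p³·q·r)    [factor out 3]
= 3·p(6 - 5·p²·q²·r² - 5·p²·q·r)    [factor out p]

3·p(6 - 5·p²·q²·r² - 5·p²·q·r)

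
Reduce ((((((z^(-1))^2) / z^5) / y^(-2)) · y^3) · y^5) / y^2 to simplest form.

y^8z^(-7)

((((((z^(-1))^2) / z^5) / y^(-2)) · y^3) · y^5) / y^2
= ((((z^(-2) / z^5) / y^(-2)) · y^3) · y^5) / y^2    [power of a power]
= (((z^(-7) / y^(-2)) · y^3) · y^5) / y^2    [quotient of powers]
= y^8z^(-7)    [quotient of powers; product of powers]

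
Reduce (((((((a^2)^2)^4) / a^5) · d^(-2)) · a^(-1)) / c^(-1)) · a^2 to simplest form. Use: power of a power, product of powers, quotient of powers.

a^12cd^(-2)

(((((((a^2)^2)^4) / a^5) · d^(-2)) · a^(-1)) / c^(-1)) · a^2
= ((((((a^2)^8) / a^5) · d^(-2)) · a^(-1)) / c^(-1)) · a^2    [power of a power]
= ((((a^16 / a^5) · d^(-2)) · a^(-1)) / c^(-1)) · a^2    [power of a power]
= (((a^11 · d^(-2)) · a^(-1)) / c^(-1)) · a^2    [quotient of powers]
= a^12cd^(-2)    [quotient of powers; product of powers]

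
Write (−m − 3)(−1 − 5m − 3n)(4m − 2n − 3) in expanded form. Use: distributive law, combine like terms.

49m^2 − 5mn − 36m + 20m^3 + 2m^2n − 6mn^2 − 33n − 9 − 18n^2

(−m − 3)(−1 − 5m − 3n)(4m − 2n − 3)
= (m + 5m^2 + 3mn + 3 + 15m + 9n)(4m − 2n − 3)    [distributive law]
= (16m + 5m^2 + 3mn + 3 + 9n)(4m − 2n − 3)    [combine like terms]
= 64m^2 − 32mn − 48m + 20m^3 − 10m^2n − 15m^2 + 12m^2n − 6mn^2 − 9mn + 12m − 6n − 9 + 36mn − 18n^2 − 27n    [distributive law]
= 49m^2 − 5mn − 36m + 20m^3 + 2m^2n − 6mn^2 − 33n − 9 − 18n^2    [combine like terms]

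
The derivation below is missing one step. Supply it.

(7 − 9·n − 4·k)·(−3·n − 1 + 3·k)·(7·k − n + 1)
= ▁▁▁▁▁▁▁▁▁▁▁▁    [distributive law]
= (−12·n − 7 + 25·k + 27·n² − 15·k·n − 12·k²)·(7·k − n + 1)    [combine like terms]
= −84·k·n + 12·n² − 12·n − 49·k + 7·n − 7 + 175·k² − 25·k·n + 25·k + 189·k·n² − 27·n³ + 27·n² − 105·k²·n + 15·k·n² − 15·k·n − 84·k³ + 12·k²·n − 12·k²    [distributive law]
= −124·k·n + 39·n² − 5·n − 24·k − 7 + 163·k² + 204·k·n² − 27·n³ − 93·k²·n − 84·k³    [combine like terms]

After distributive law, the bracketed line is:

(−21·n − 7 + 21·k + 27·n² + 9·n − 27·k·n + 12·k·n + 4·k − 12·k²)·(7·k − n + 1)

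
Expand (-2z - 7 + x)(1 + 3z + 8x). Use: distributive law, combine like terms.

(-2z - 7 + x)(1 + 3z + 8x)
= -2z - 6z^2 - 16xz - 7 - 21z - 56x + x + 3xz + 8x^2    [distributive law]
= -23z - 6z^2 - 13xz - 7 - 55x + 8x^2    [combine like terms]

-23z - 6z^2 - 13xz - 7 - 55x + 8x^2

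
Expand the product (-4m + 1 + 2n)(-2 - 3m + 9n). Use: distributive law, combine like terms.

(-4m + 1 + 2n)(-2 - 3m + 9n)
= 8m + 12m^2 - 36mn - 2 - 3m + 9n - 4n - 6mn + 18n^2    [distributive law]
= 5m + 12m^2 - 42mn - 2 + 5n + 18n^2    [combine like terms]

5m + 12m^2 - 42mn - 2 + 5n + 18n^2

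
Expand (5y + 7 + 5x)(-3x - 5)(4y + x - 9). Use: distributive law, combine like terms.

-60xy² - 75x²y - 74xy - 100y² + 85y + 89x² + 379x + 315 - 15x³

(5y + 7 + 5x)(-3x - 5)(4y + x - 9)
= (-15xy - 25y - 21x - 35 - 15x² - 25x)(4y + x - 9)    [distributive law]
= (-15xy - 25y - 46x - 35 - 15x²)(4y + x - 9)    [combine like terms]
= -60xy² - 15x²y + 135xy - 100y² - 25xy + 225y - 184xy - 46x² + 414x - 140y - 35x + 315 - 60x²y - 15x³ + 135x²    [distributive law]
= -60xy² - 75x²y - 74xy - 100y² + 85y + 89x² + 379x + 315 - 15x³    [combine like terms]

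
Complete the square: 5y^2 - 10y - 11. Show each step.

5y^2 - 10y - 11
= 5(y^2 - 2y) - 11    [factor out 5 from the y-terms]
= 5(y^2 - 2y + 1 - 1) - 11    [add and subtract 1 inside the bracket]
= 5(y - 1)^2 - 5 - 11    [perfect-square identity]
= 5(y - 1)^2 - 16    [combine constants]

5(y - 1)^2 - 16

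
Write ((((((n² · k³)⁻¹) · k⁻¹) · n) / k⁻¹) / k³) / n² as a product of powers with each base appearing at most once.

k⁻⁶n⁻³

((((((n² · k³)⁻¹) · k⁻¹) · n) / k⁻¹) / k³) / n²
= (((((((n²)⁻¹) · ((k³)⁻¹)) · k⁻¹) · n) / k⁻¹) / k³) / n²    [power of a product]
= (((((n⁻² · ((k³)⁻¹)) · k⁻¹) · n) / k⁻¹) / k³) / n²    [power of a power]
= (((((n⁻² · k⁻³) · k⁻¹) · n) / k⁻¹) / k³) / n²    [power of a power]
= k⁻⁶n⁻³    [quotient of powers; product of powers]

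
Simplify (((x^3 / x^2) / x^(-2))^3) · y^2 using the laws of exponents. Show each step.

x^9·y^2

(((x^3 / x^2) / x^(-2))^3) · y^2
= (((x^3 / x^2)^3) / ((x^(-2))^3)) · y^2    [power of a quotient]
= ((((x^3)^3) / ((x^2)^3)) / ((x^(-2))^3)) · y^2    [power of a quotient]
= ((x^9 / ((x^2)^3)) / ((x^(-2))^3)) · y^2    [power of a power]
= ((x^9 / x^6) / ((x^(-2))^3)) · y^2    [power of a power]
= (x^3 / ((x^(-2))^3)) · y^2    [quotient of powers]
= (x^3 / x^(-6)) · y^2    [power of a power]
= x^9 · y^2    [quotient of powers]
= x^9·y^2    [rearrange]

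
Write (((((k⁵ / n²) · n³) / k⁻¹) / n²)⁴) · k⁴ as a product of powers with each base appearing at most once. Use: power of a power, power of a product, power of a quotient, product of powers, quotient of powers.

k²⁸·n⁻⁴

(((((k⁵ / n²) · n³) / k⁻¹) / n²)⁴) · k⁴
= (((((k⁵ / n²) · n³) / k⁻¹)⁴) / ((n²)⁴)) · k⁴    [power of a quotient]
= (((((k⁵ / n²) · n³)⁴) / ((k⁻¹)⁴)) / ((n²)⁴)) · k⁴    [power of a quotient]
= (((((k⁵ / n²)⁴) · ((n³)⁴)) / ((k⁻¹)⁴)) / ((n²)⁴)) · k⁴    [power of a product]
= ((((((k⁵)⁴) / ((n²)⁴)) · ((n³)⁴)) / ((k⁻¹)⁴)) / ((n²)⁴)) · k⁴    [power of a quotient]
= ((((k²⁰ / ((n²)⁴)) · ((n³)⁴)) / ((k⁻¹)⁴)) / ((n²)⁴)) · k⁴    [power of a power]
= ((((k²⁰ / n⁸) · ((n³)⁴)) / ((k⁻¹)⁴)) / ((n²)⁴)) · k⁴    [power of a power]
= ((((k²⁰ / n⁸) · n¹²) / ((k⁻¹)⁴)) / ((n²)⁴)) · k⁴    [power of a power]
= ((((k²⁰ / n⁸) · n¹²) / k⁻⁴) / ((n²)⁴)) · k⁴    [power of a power]
= ((((k²⁰ / n⁸) · n¹²) / k⁻⁴) / n⁸) · k⁴    [power of a power]
= k²⁸·n⁻⁴    [quotient of powers; product of powers]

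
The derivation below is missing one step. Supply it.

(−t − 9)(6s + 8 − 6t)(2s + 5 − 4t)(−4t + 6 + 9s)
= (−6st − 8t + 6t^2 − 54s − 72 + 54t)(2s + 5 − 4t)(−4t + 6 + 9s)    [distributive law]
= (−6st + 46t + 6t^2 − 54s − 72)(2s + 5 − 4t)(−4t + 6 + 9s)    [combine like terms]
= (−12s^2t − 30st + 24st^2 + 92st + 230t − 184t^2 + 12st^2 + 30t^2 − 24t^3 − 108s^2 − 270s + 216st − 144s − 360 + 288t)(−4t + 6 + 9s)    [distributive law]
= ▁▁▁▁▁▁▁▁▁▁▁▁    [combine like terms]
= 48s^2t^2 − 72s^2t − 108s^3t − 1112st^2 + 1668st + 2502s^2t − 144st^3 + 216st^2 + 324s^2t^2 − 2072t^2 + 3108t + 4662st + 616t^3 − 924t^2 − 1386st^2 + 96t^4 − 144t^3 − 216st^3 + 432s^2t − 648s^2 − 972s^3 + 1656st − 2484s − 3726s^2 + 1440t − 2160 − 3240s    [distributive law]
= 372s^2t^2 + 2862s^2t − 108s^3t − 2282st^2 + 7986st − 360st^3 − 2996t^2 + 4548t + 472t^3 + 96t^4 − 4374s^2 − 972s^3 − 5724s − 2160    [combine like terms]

Applying combine like terms to the line above:

(−12s^2t + 278st + 36st^2 + 518t − 154t^2 − 24t^3 − 108s^2 − 414s − 360)(−4t + 6 + 9s)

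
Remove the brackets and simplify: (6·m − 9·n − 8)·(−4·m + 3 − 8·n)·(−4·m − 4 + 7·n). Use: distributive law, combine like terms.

96·m³ − 104·m² − 120·m²·n − 104·m + 250·m·n − 372·m·n² − 316·n − 29·n² + 504·n³ + 96

(6·m − 9·n − 8)·(−4·m + 3 − 8·n)·(−4·m − 4 + 7·n)
= (−24·m² + 18·m − 48·m·n + 36·m·n − 27·n + 72·n² + 32·m − 24 + 64·n)·(−4·m − 4 + 7·n)    [distributive law]
= (−24·m² + 50·m − 12·m·n + 37·n + 72·n² − 24)·(−4·m − 4 + 7·n)    [combine like terms]
= 96·m³ + 96·m² − 168·m²·n − 200·m² − 200·m + 350·m·n + 48·m²·n + 48·m·n − 84·m·n² − 148·m·n − 148·n + 259·n² − 288·m·n² − 288·n² + 504·n³ + 96·m + 96 − 168·n    [distributive law]
= 96·m³ − 104·m² − 120·m²·n − 104·m + 250·m·n − 372·m·n² − 316·n − 29·n² + 504·n³ + 96    [combine like terms]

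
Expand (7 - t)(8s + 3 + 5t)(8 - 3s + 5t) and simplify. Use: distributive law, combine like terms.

(7 - t)(8s + 3 + 5t)(8 - 3s + 5t)
= (56s + 21 + 35t - 8st - 3t - 5t²)(8 - 3s + 5t)    [distributive law]
= (56s + 21 + 32t - 8st - 5t²)(8 - 3s + 5t)    [combine like terms]
= 448s - 168s² + 280st + 168 - 63s + 105t + 256t - 96st + 160t² - 64st + 24s²t - 40st² - 40t² + 15st² - 25t³    [distributive law]
= 385s - 168s² + 120st + 168 + 361t + 120t² + 24s²t - 25st² - 25t³    [combine like terms]

385s - 168s² + 120st + 168 + 361t + 120t² + 24s²t - 25st² - 25t³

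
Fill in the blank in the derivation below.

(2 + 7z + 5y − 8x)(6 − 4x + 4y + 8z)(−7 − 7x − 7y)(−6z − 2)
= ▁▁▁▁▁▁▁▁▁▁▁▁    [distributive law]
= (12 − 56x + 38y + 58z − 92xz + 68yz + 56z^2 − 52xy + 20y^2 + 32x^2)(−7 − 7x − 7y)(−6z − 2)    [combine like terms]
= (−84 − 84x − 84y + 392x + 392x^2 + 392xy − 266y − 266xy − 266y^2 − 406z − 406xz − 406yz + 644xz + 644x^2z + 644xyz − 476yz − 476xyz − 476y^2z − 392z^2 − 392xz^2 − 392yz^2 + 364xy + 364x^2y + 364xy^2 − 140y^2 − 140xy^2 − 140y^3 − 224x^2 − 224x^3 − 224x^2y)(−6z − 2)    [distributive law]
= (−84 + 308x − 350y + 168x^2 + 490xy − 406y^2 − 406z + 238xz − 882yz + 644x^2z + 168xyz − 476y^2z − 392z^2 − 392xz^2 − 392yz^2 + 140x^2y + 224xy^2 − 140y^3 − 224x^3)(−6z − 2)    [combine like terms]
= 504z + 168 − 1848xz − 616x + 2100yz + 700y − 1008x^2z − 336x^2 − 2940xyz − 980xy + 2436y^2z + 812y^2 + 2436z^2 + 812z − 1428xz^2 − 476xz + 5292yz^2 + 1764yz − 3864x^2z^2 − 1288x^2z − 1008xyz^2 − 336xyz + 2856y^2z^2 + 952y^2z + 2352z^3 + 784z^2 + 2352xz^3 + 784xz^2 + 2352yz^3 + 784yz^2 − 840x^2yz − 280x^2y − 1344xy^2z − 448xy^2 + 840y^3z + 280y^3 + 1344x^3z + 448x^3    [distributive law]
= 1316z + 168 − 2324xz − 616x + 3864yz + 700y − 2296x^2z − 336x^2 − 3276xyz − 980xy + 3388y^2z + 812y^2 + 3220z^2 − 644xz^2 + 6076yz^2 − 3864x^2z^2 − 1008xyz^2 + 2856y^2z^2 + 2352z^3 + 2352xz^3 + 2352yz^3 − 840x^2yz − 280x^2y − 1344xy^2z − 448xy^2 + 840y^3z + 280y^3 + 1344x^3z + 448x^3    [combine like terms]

Applying distributive law to the line above:

(12 − 8x + 8y + 16z + 42z − 28xz + 28yz + 56z^2 + 30y − 20xy + 20y^2 + 40yz − 48x + 32x^2 − 32xy − 64xz)(−7 − 7x − 7y)(−6z − 2)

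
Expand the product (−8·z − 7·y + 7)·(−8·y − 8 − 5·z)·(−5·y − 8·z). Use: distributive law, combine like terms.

(−8·z − 7·y + 7)·(−8·y − 8 − 5·z)·(−5·y − 8·z)
= (64·y·z + 64·z + 40·z^2 + 56·y^2 + 56·y + 35·y·z − 56·y − 56 − 35·z)·(−5·y − 8·z)    [distributive law]
= (99·y·z + 29·z + 40·z^2 + 56·y^2 − 56)·(−5·y − 8·z)    [combine like terms]
= −495·y^2·z − 792·y·z^2 − 145·y·z − 232·z^2 − 200·y·z^2 − 320·z^3 − 280·y^3 − 448·y^2·z + 280·y + 448·z    [distributive law]
= −943·y^2·z − 992·y·z^2 − 145·y·z − 232·z^2 − 320·z^3 − 280·y^3 + 280·y + 448·z    [combine like terms]

−943·y^2·z − 992·y·z^2 − 145·y·z − 232·z^2 − 320·z^3 − 280·y^3 + 280·y + 448·z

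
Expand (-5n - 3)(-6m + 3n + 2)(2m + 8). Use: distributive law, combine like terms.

(-5n - 3)(-6m + 3n + 2)(2m + 8)
= (30mn - 15n^2 - 10n + 18m - 9n - 6)(2m + 8)    [distributive law]
= (30mn - 15n^2 - 19n + 18m - 6)(2m + 8)    [combine like terms]
= 60m^2n + 240mn - 30mn^2 - 120n^2 - 38mn - 152n + 36m^2 + 144m - 12m - 48    [distributive law]
= 60m^2n + 202mn - 30mn^2 - 120n^2 - 152n + 36m^2 + 132m - 48    [combine like terms]

60m^2n + 202mn - 30mn^2 - 120n^2 - 152n + 36m^2 + 132m - 48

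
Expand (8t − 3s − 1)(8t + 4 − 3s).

(8t − 3s − 1)(8t + 4 − 3s)
= 64t^2 + 32t − 24st − 24st − 12s + 9s^2 − 8t − 4 + 3s    [distributive law]
= 64t^2 + 24t − 48st − 9s + 9s^2 − 4    [combine like terms]

64t^2 + 24t − 48st − 9s + 9s^2 − 4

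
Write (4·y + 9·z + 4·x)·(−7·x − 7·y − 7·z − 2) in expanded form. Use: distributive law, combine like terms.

(4·y + 9·z + 4·x)·(−7·x − 7·y − 7·z − 2)
= −28·x·y − 28·y² − 28·y·z − 8·y − 63·x·z − 63·y·z − 63·z² − 18·z − 28·x² − 28·x·y − 28·x·z − 8·x    [distributive law]
= −56·x·y − 28·y² − 91·y·z − 8·y − 91·x·z − 63·z² − 18·z − 28·x² − 8·x    [combine like terms]

−56·x·y − 28·y² − 91·y·z − 8·y − 91·x·z − 63·z² − 18·z − 28·x² − 8·x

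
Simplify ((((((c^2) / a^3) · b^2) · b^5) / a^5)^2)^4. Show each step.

((((((c^2) / a^3) · b^2) · b^5) / a^5)^2)^4
= (((((c^2) / a^3) · b^2) · b^5) / a^5)^8    [power of a power]
= (((((c^2) / a^3) · b^2) · b^5)^8) / ((a^5)^8)    [power of a quotient]
= (((((c^2) / a^3) · b^2)^8) · ((b^5)^8)) / ((a^5)^8)    [power of a product]
= (((((c^2) / a^3)^8) · ((b^2)^8)) · ((b^5)^8)) / ((a^5)^8)    [power of a product]
= (((((c^2)^8) / ((a^3)^8)) · ((b^2)^8)) · ((b^5)^8)) / ((a^5)^8)    [power of a quotient]
= ((((c^16) / ((a^3)^8)) · ((b^2)^8)) · ((b^5)^8)) / ((a^5)^8)    [power of a power]
= (((c^16 / a^24) · ((b^2)^8)) · ((b^5)^8)) / ((a^5)^8)    [power of a power]
= (((c^16 / a^24) · b^16) · ((b^5)^8)) / ((a^5)^8)    [power of a power]
= (((c^16 / a^24) · b^16) · b^40) / ((a^5)^8)    [power of a power]
= (((c^16 / a^24) · b^16) · b^40) / a^40    [power of a power]
= a^(-64)·b^56·c^16    [quotient of powers; product of powers]

a^(-64)·b^56·c^16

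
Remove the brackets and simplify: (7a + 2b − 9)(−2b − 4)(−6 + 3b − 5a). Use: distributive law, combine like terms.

−50ab − 22ab² + 70a²b − 12a + 140a² + 54b² − 12b³ + 48b − 216

(7a + 2b − 9)(−2b − 4)(−6 + 3b − 5a)
= (−14ab − 28a − 4b² − 8b + 18b + 36)(−6 + 3b − 5a)    [distributive law]
= (−14ab − 28a − 4b² + 10b + 36)(−6 + 3b − 5a)    [combine like terms]
= 84ab − 42ab² + 70a²b + 168a − 84ab + 140a² + 24b² − 12b³ + 20ab² − 60b + 30b² − 50ab − 216 + 108b − 180a    [distributive law]
= −50ab − 22ab² + 70a²b − 12a + 140a² + 54b² − 12b³ + 48b − 216    [combine like terms]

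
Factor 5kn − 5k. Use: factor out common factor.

5kn − 5k
= 5(kn − k)    [factor out 5]
= 5k(n − 1)    [factor out k]

5k(n − 1)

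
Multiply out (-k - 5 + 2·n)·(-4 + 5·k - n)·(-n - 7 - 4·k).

(-k - 5 + 2·n)·(-4 + 5·k - n)·(-n - 7 - 4·k)
= (4·k - 5·k^2 + k·n + 20 - 25·k + 5·n - 8·n + 10·k·n - 2·n^2)·(-n - 7 - 4·k)    [distributive law]
= (-21·k - 5·k^2 + 11·k·n + 20 - 3·n - 2·n^2)·(-n - 7 - 4·k)    [combine like terms]
= 21·k·n + 147·k + 84·k^2 + 5·k^2·n + 35·k^2 + 20·k^3 - 11·k·n^2 - 77·k·n - 44·k^2·n - 20·n - 140 - 80·k + 3·n^2 + 21·n + 12·k·n + 2·n^3 + 14·n^2 + 8·k·n^2    [distributive law]
= -44·k·n + 67·k + 119·k^2 - 39·k^2·n + 20·k^3 - 3·k·n^2 + n - 140 + 17·n^2 + 2·n^3    [combine like terms]

-44·k·n + 67·k + 119·k^2 - 39·k^2·n + 20·k^3 - 3·k·n^2 + n - 140 + 17·n^2 + 2·n^3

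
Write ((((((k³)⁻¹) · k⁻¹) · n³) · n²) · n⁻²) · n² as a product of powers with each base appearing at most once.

k⁻⁴n⁵

((((((k³)⁻¹) · k⁻¹) · n³) · n²) · n⁻²) · n²
= ((((k⁻³ · k⁻¹) · n³) · n²) · n⁻²) · n²    [power of a power]
= (((k⁻⁴ · n³) · n²) · n⁻²) · n²    [product of powers]
= k⁻⁴n⁵    [product of powers]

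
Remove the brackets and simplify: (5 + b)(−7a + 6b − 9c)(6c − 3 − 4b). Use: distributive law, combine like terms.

−210ac + 105a + 161ab + 387bc − 90b − 138b^2 − 270c^2 + 135c − 42abc + 28ab^2 + 72b^2c − 24b^3 − 54bc^2

(5 + b)(−7a + 6b − 9c)(6c − 3 − 4b)
= (−35a + 30b − 45c − 7ab + 6b^2 − 9bc)(6c − 3 − 4b)    [distributive law]
= −210ac + 105a + 140ab + 180bc − 90b − 120b^2 − 270c^2 + 135c + 180bc − 42abc + 21ab + 28ab^2 + 36b^2c − 18b^2 − 24b^3 − 54bc^2 + 27bc + 36b^2c    [distributive law]
= −210ac + 105a + 161ab + 387bc − 90b − 138b^2 − 270c^2 + 135c − 42abc + 28ab^2 + 72b^2c − 24b^3 − 54bc^2    [combine like terms]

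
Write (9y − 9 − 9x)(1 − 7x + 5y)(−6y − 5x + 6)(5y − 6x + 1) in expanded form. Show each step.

(9y − 9 − 9x)(1 − 7x + 5y)(−6y − 5x + 6)(5y − 6x + 1)
= (9y − 63xy + 45y^2 − 9 + 63x − 45y − 9x + 63x^2 − 45xy)(−6y − 5x + 6)(5y − 6x + 1)    [distributive law]
= (−36y − 108xy + 45y^2 − 9 + 54x + 63x^2)(−6y − 5x + 6)(5y − 6x + 1)    [combine like terms]
= (216y^2 + 180xy − 216y + 648xy^2 + 540x^2y − 648xy − 270y^3 − 225xy^2 + 270y^2 + 54y + 45x − 54 − 324xy − 270x^2 + 324x − 378x^2y − 315x^3 + 378x^2)(5y − 6x + 1)    [distributive law]
= (486y^2 − 792xy − 162y + 423xy^2 + 162x^2y − 270y^3 + 369x − 54 + 108x^2 − 315x^3)(5y − 6x + 1)    [combine like terms]
= 2430y^3 − 2916xy^2 + 486y^2 − 3960xy^2 + 4752x^2y − 792xy − 810y^2 + 972xy − 162y + 2115xy^3 − 2538x^2y^2 + 423xy^2 + 810x^2y^2 − 972x^3y + 162x^2y − 1350y^4 + 1620xy^3 − 270y^3 + 1845xy − 2214x^2 + 369x − 270y + 324x − 54 + 540x^2y − 648x^3 + 108x^2 − 1575x^3y + 1890x^4 − 315x^3    [distributive law]
= 2160y^3 − 6453xy^2 − 324y^2 + 5454x^2y + 2025xy − 432y + 3735xy^3 − 1728x^2y^2 − 2547x^3y − 1350y^4 − 2106x^2 + 693x − 54 − 963x^3 + 1890x^4    [combine like terms]

2160y^3 − 6453xy^2 − 324y^2 + 5454x^2y + 2025xy − 432y + 3735xy^3 − 1728x^2y^2 − 2547x^3y − 1350y^4 − 2106x^2 + 693x − 54 − 963x^3 + 1890x^4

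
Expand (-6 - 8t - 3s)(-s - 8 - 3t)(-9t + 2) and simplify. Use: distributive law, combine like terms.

-236st + 60s - 268t + 96 - 690t^2 - 153st^2 - 216t^3 - 27s^2t + 6s^2

(-6 - 8t - 3s)(-s - 8 - 3t)(-9t + 2)
= (6s + 48 + 18t + 8st + 64t + 24t^2 + 3s^2 + 24s + 9st)(-9t + 2)    [distributive law]
= (30s + 48 + 82t + 17st + 24t^2 + 3s^2)(-9t + 2)    [combine like terms]
= -270st + 60s - 432t + 96 - 738t^2 + 164t - 153st^2 + 34st - 216t^3 + 48t^2 - 27s^2t + 6s^2    [distributive law]
= -236st + 60s - 268t + 96 - 690t^2 - 153st^2 - 216t^3 - 27s^2t + 6s^2    [combine like terms]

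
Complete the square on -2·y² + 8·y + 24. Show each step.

-2·y² + 8·y + 24
= -2(y² - 4·y) + 24    [factor out -2 from the y-terms]
= -2(y² - 4·y + 4 - 4) + 24    [add and subtract 4 inside the bracket]
= -2(y - 2)² + 8 + 24    [perfect-square identity]
= -2(y - 2)² + 32    [combine constants]

-2(y - 2)² + 32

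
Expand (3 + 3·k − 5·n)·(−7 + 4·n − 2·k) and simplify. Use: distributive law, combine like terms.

(3 + 3·k − 5·n)·(−7 + 4·n − 2·k)
= −21 + 12·n − 6·k − 21·k + 12·k·n − 6·k^2 + 35·n − 20·n^2 + 10·k·n    [distributive law]
= −21 + 47·n − 27·k + 22·k·n − 6·k^2 − 20·n^2    [combine like terms]

−21 + 47·n − 27·k + 22·k·n − 6·k^2 − 20·n^2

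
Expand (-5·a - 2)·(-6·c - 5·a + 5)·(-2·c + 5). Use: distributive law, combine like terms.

-60·a·c^2 + 180·a·c - 50·a^2·c + 125·a^2 - 75·a - 24·c^2 + 80·c - 50

(-5·a - 2)·(-6·c - 5·a + 5)·(-2·c + 5)
= (30·a·c + 25·a^2 - 25·a + 12·c + 10·a - 10)·(-2·c + 5)    [distributive law]
= (30·a·c + 25·a^2 - 15·a + 12·c - 10)·(-2·c + 5)    [combine like terms]
= -60·a·c^2 + 150·a·c - 50·a^2·c + 125·a^2 + 30·a·c - 75·a - 24·c^2 + 60·c + 20·c - 50    [distributive law]
= -60·a·c^2 + 180·a·c - 50·a^2·c + 125·a^2 - 75·a - 24·c^2 + 80·c - 50    [combine like terms]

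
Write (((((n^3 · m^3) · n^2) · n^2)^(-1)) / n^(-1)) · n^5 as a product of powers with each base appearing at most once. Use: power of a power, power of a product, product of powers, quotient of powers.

(((((n^3 · m^3) · n^2) · n^2)^(-1)) / n^(-1)) · n^5
= (((((n^3 · m^3) · n^2)^(-1)) · ((n^2)^(-1))) / n^(-1)) · n^5    [power of a product]
= (((((n^3 · m^3)^(-1)) · ((n^2)^(-1))) · ((n^2)^(-1))) / n^(-1)) · n^5    [power of a product]
= ((((((n^3)^(-1)) · ((m^3)^(-1))) · ((n^2)^(-1))) · ((n^2)^(-1))) / n^(-1)) · n^5    [power of a product]
= ((((n^(-3) · ((m^3)^(-1))) · ((n^2)^(-1))) · ((n^2)^(-1))) / n^(-1)) · n^5    [power of a power]
= ((((n^(-3) · m^(-3)) · ((n^2)^(-1))) · ((n^2)^(-1))) / n^(-1)) · n^5    [power of a power]
= ((((n^(-3) · m^(-3)) · n^(-2)) · ((n^2)^(-1))) / n^(-1)) · n^5    [power of a power]
= ((((n^(-3) · m^(-3)) · n^(-2)) · n^(-2)) / n^(-1)) · n^5    [power of a power]
= m^(-3)n^(-1)    [quotient of powers; product of powers]

m^(-3)n^(-1)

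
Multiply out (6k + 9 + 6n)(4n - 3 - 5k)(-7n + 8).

(6k + 9 + 6n)(4n - 3 - 5k)(-7n + 8)
= (24kn - 18k - 30k² + 36n - 27 - 45k + 24n² - 18n - 30kn)(-7n + 8)    [distributive law]
= (-6kn - 63k - 30k² + 18n - 27 + 24n²)(-7n + 8)    [combine like terms]
= 42kn² - 48kn + 441kn - 504k + 210k²n - 240k² - 126n² + 144n + 189n - 216 - 168n³ + 192n²    [distributive law]
= 42kn² + 393kn - 504k + 210k²n - 240k² + 66n² + 333n - 216 - 168n³    [combine like terms]

42kn² + 393kn - 504k + 210k²n - 240k² + 66n² + 333n - 216 - 168n³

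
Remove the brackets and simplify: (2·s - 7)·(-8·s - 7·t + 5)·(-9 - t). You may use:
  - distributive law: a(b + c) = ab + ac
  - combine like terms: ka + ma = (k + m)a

(2·s - 7)·(-8·s - 7·t + 5)·(-9 - t)
= (-16·s² - 14·s·t + 10·s + 56·s + 49·t - 35)·(-9 - t)    [distributive law]
= (-16·s² - 14·s·t + 66·s + 49·t - 35)·(-9 - t)    [combine like terms]
= 144·s² + 16·s²·t + 126·s·t + 14·s·t² - 594·s - 66·s·t - 441·t - 49·t² + 315 + 35·t    [distributive law]
= 144·s² + 16·s²·t + 60·s·t + 14·s·t² - 594·s - 406·t - 49·t² + 315    [combine like terms]

144·s² + 16·s²·t + 60·s·t + 14·s·t² - 594·s - 406·t - 49·t² + 315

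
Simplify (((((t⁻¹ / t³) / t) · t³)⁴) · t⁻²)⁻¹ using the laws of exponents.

(((((t⁻¹ / t³) / t) · t³)⁴) · t⁻²)⁻¹
= (((((t⁻¹ / t³) / t) · t³)⁴)⁻¹) · ((t⁻²)⁻¹)    [power of a product]
= ((((t⁻¹ / t³) / t) · t³)⁻⁴) · ((t⁻²)⁻¹)    [power of a power]
= ((((t⁻¹ / t³) / t)⁻⁴) · ((t³)⁻⁴)) · ((t⁻²)⁻¹)    [power of a product]
= ((((t⁻¹ / t³)⁻⁴) / (t⁻⁴)) · ((t³)⁻⁴)) · ((t⁻²)⁻¹)    [power of a quotient]
= (((((t⁻¹)⁻⁴) / ((t³)⁻⁴)) / (t⁻⁴)) · ((t³)⁻⁴)) · ((t⁻²)⁻¹)    [power of a quotient]
= (((t⁴ / ((t³)⁻⁴)) / (t⁻⁴)) · ((t³)⁻⁴)) · ((t⁻²)⁻¹)    [power of a power]
= (((t⁴ / t⁻¹²) / (t⁻⁴)) · ((t³)⁻⁴)) · ((t⁻²)⁻¹)    [power of a power]
= ((t¹⁶ / (t⁻⁴)) · ((t³)⁻⁴)) · ((t⁻²)⁻¹)    [quotient of powers]
= (t²⁰ · ((t³)⁻⁴)) · ((t⁻²)⁻¹)    [quotient of powers]
= (t²⁰ · t⁻¹²) · ((t⁻²)⁻¹)    [power of a power]
= t⁸ · ((t⁻²)⁻¹)    [product of powers]
= t⁸ · t²    [power of a power]
= t¹⁰    [product of powers]

t¹⁰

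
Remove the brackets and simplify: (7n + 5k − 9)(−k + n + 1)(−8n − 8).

(7n + 5k − 9)(−k + n + 1)(−8n − 8)
= (−7kn + 7n^2 + 7n − 5k^2 + 5kn + 5k + 9k − 9n − 9)(−8n − 8)    [distributive law]
= (−2kn + 7n^2 − 2n − 5k^2 + 14k − 9)(−8n − 8)    [combine like terms]
= 16kn^2 + 16kn − 56n^3 − 56n^2 + 16n^2 + 16n + 40k^2n + 40k^2 − 112kn − 112k + 72n + 72    [distributive law]
= 16kn^2 − 96kn − 56n^3 − 40n^2 + 88n + 40k^2n + 40k^2 − 112k + 72    [combine like terms]

16kn^2 − 96kn − 56n^3 − 40n^2 + 88n + 40k^2n + 40k^2 − 112k + 72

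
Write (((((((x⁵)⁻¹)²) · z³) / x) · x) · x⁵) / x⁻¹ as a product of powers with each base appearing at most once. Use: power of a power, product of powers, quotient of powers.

(((((((x⁵)⁻¹)²) · z³) / x) · x) · x⁵) / x⁻¹
= ((((((x⁵)⁻²) · z³) / x) · x) · x⁵) / x⁻¹    [power of a power]
= ((((x⁻¹⁰ · z³) / x) · x) · x⁵) / x⁻¹    [power of a power]
= x⁻⁴·z³    [quotient of powers; product of powers]

x⁻⁴·z³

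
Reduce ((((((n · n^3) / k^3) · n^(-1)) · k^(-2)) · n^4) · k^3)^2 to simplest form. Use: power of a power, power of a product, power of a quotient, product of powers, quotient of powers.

k^(-4)n^14

((((((n · n^3) / k^3) · n^(-1)) · k^(-2)) · n^4) · k^3)^2
= ((((((n · n^3) / k^3) · n^(-1)) · k^(-2)) · n^4)^2) · ((k^3)^2)    [power of a product]
= ((((((n · n^3) / k^3) · n^(-1)) · k^(-2))^2) · ((n^4)^2)) · ((k^3)^2)    [power of a product]
= ((((((n · n^3) / k^3) · n^(-1))^2) · ((k^(-2))^2)) · ((n^4)^2)) · ((k^3)^2)    [power of a product]
= ((((((n · n^3) / k^3)^2) · ((n^(-1))^2)) · ((k^(-2))^2)) · ((n^4)^2)) · ((k^3)^2)    [power of a product]
= ((((((n · n^3)^2) / ((k^3)^2)) · ((n^(-1))^2)) · ((k^(-2))^2)) · ((n^4)^2)) · ((k^3)^2)    [power of a quotient]
= ((((((n^2) · ((n^3)^2)) / ((k^3)^2)) · ((n^(-1))^2)) · ((k^(-2))^2)) · ((n^4)^2)) · ((k^3)^2)    [power of a product]
= (((((n^2 · n^6) / ((k^3)^2)) · ((n^(-1))^2)) · ((k^(-2))^2)) · ((n^4)^2)) · ((k^3)^2)    [power of a power]
= ((((n^8 / ((k^3)^2)) · ((n^(-1))^2)) · ((k^(-2))^2)) · ((n^4)^2)) · ((k^3)^2)    [product of powers]
= ((((n^8 / k^6) · ((n^(-1))^2)) · ((k^(-2))^2)) · ((n^4)^2)) · ((k^3)^2)    [power of a power]
= ((((n^8 / k^6) · n^(-2)) · ((k^(-2))^2)) · ((n^4)^2)) · ((k^3)^2)    [power of a power]
= ((((n^8 / k^6) · n^(-2)) · k^(-4)) · ((n^4)^2)) · ((k^3)^2)    [power of a power]
= ((((n^8 / k^6) · n^(-2)) · k^(-4)) · n^8) · ((k^3)^2)    [power of a power]
= ((((n^8 / k^6) · n^(-2)) · k^(-4)) · n^8) · k^6    [power of a power]
= k^(-4)n^14    [quotient of powers; product of powers]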